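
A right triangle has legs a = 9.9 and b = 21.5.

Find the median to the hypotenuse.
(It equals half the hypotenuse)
Hypotenuse c = √(a² + b²) = √(98.01 + 462.25) = √560.26 ≈ 23.6698
Median to hypotenuse = c/2 ≈ 23.6698/2 ≈ 11.8349

Median = 11.83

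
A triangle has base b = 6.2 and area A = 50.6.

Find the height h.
A = ½·b·h  ⇒  h = 2A/b = 2·50.6/6.2 = 101.2/6.2 ≈ 16.3226

h = 16.32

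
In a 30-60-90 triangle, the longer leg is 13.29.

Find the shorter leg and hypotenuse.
In a 30-60-90 triangle the sides are in ratio 1 : √3 : 2, so short leg = long leg/√3 and hypotenuse = 2·(short leg).
Short leg = 13.29/√3 ≈ 13.29/1.73205 ≈ 7.67299
Hypotenuse = 2·7.67299 ≈ 15.346

Short leg = 7.673, Hypotenuse = 15.35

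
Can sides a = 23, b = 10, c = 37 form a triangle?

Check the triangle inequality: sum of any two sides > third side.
a + b vs c: 23 + 10 = 33 ≤ 37  ✗
a + c vs b: 23 + 37 = 60 > 10  ✓
b + c vs a: 10 + 37 = 47 > 23  ✓

No: 23 + 10 = 33 is not > 37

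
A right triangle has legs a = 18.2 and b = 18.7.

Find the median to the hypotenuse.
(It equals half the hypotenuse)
Hypotenuse c = √(a² + b²) = √(331.24 + 349.69) = √680.93 ≈ 26.0946
Median to hypotenuse = c/2 ≈ 26.0946/2 ≈ 13.0473

Median = 13.05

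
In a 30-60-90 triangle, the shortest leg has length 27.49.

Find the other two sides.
In a 30-60-90 triangle the sides are in ratio 1 : √3 : 2 (short leg : long leg : hypotenuse).
Long leg = 27.49·√3 ≈ 27.49·1.73205 ≈ 47.6141
Hypotenuse = 2·27.49 = 54.98

Long leg = 27.49√3 = 47.61, Hypotenuse = 54.98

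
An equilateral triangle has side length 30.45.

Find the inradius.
r = Area/s with s the semi-perimeter.
Area = (√3/4)·30.45² = (√3/4)·927.2025 ≈ 0.433013·927.2025 ≈ 401.49
s = 3·30.45/2 = 45.675
r ≈ 401.49/45.675 ≈ 8.79016
(Equivalently r = side/(2√3) = 30.45/3.4641 ≈ 8.79016.)

r = 8.79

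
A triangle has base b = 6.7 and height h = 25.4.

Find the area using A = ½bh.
A = ½·b·h = ½·6.7·25.4 = ½·170.18 = 85.09

Area = 85.09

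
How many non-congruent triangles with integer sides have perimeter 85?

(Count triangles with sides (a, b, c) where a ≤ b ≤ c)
Let a ≤ b ≤ c with a + b + c = 85. The only binding inequality is a + b > c, i.e. 85 − c > c, so c < 85/2; and c ≥ 85/3 since c is the largest side.
So 29 ≤ c ≤ 42. For each c, b runs from ⌈(85 − c)/2⌉ up to c (then a = 85 − b − c satisfies 1 ≤ a ≤ b automatically), giving c − ⌈(85 − c)/2⌉ + 1 choices.
Summing over c: 2 + 3 + 5 + 6 + … + 20 + 21  (14 terms, c = 29, …, 42) = 161
Check (closed form: nearest integer to p²/48 for even p, (p+3)²/48 for odd p): (85+3)²/48 = 88²/48 = 7744/48 ≈ 161.33 → 161

161 triangles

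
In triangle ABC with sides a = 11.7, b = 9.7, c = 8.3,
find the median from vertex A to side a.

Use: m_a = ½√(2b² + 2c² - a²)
m_a = ½√(2·9.7² + 2·8.3² − 11.7²) = ½√(2·94.09 + 2·68.89 − 136.89) = ½√(188.18 + 137.78 − 136.89) = ½√189.07
√189.07 ≈ 13.7503, so m_a ≈ 6.87514

m_a = 6.875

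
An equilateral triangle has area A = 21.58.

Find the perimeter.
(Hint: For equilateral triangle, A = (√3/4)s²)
A = (√3/4)s²  ⇒  s² = 4A/√3 = 4·21.58/√3 = 86.32/1.73205 ≈ 49.8369
s ≈ √49.8369 ≈ 7.05952
Perimeter = 3s ≈ 3·7.05952 ≈ 21.1786

Perimeter = 21.18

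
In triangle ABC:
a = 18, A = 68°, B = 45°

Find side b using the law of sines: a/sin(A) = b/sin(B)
a/sin(A) = b/sin(B)  ⇒  b = a·sin(B)/sin(A) = 18·sin(45°)/sin(68°)
sin(45°) ≈ 0.707107, sin(68°) ≈ 0.927184
b ≈ 18·0.707107/0.927184 ≈ 12.7279/0.927184 ≈ 13.7275

b = 13.73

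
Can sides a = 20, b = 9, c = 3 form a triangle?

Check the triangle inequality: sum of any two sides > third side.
a + b vs c: 20 + 9 = 29 > 3  ✓
a + c vs b: 20 + 3 = 23 > 9  ✓
b + c vs a: 9 + 3 = 12 ≤ 20  ✗

No: 9 + 3 = 12 is not > 20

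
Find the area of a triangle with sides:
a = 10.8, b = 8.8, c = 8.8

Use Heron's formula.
s = (10.8 + 8.8 + 8.8)/2 = 28.4/2 = 14.2
s − a = 3.4, s − b = 5.4, s − c = 5.4
s(s−a)(s−b)(s−c) = 14.2·3.4·5.4·5.4 ≈ 1407.84
Area = √1407.84 ≈ 37.5213

Area = 37.52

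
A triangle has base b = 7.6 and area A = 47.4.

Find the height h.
A = ½·b·h  ⇒  h = 2A/b = 2·47.4/7.6 = 94.8/7.6 ≈ 12.4737

h = 12.47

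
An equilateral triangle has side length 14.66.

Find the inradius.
r = Area/s with s the semi-perimeter.
Area = (√3/4)·14.66² = (√3/4)·214.9156 ≈ 0.433013·214.9156 ≈ 93.0612
s = 3·14.66/2 = 21.99
r ≈ 93.0612/21.99 ≈ 4.23198
(Equivalently r = side/(2√3) = 14.66/3.4641 ≈ 4.23198.)

r = 4.232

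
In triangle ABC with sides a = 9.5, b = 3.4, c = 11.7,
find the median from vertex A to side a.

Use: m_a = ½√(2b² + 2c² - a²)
m_a = ½√(2·3.4² + 2·11.7² − 9.5²) = ½√(2·11.56 + 2·136.89 − 90.25) = ½√(23.12 + 273.78 − 90.25) = ½√206.65
√206.65 ≈ 14.3753, so m_a ≈ 7.18766

m_a = 7.188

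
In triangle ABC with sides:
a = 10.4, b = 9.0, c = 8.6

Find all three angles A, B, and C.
Law of cosines for each angle (a² = 108.16, b² = 81, c² = 73.96):
cos(A) = (b² + c² − a²)/(2bc) = (81 + 73.96 − 108.16)/(2·9.0·8.6) = 46.8/154.8 ≈ 0.302326  ⇒  A ≈ 72.4027°
cos(B) = (a² + c² − b²)/(2ac) = (108.16 + 73.96 − 81)/(2·10.4·8.6) = 101.12/178.88 ≈ 0.565295  ⇒  B ≈ 55.5772°
cos(C) = (a² + b² − c²)/(2ab) = (108.16 + 81 − 73.96)/(2·10.4·9.0) = 115.2/187.2 ≈ 0.615385  ⇒  C ≈ 52.0201°
Check: A + B + C ≈ 180°

A = 72.4°, B = 55.58°, C = 52.02°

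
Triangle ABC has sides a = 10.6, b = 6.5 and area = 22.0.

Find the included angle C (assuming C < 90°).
Area = ½·a·b·sin(C)  ⇒  sin(C) = 2·Area/(a·b) = 2·22.0/(10.6·6.5) = 44/68.9 ≈ 0.638607
C = arcsin(0.638607) ≈ 39.688° (taking the acute solution since C < 90°)

C = 39.69°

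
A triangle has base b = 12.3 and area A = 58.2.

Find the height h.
A = ½·b·h  ⇒  h = 2A/b = 2·58.2/12.3 = 116.4/12.3 ≈ 9.46341

h = 9.463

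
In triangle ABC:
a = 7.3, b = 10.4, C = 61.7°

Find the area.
Two sides and the included angle (SAS): A = ½·a·b·sin(C) = ½·7.3·10.4·sin(61.7°)
sin(61.7°) ≈ 0.880477
A ≈ ½·75.92·0.880477 = 37.96·0.880477 ≈ 33.4229

Area = 33.42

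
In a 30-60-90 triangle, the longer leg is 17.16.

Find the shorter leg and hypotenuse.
In a 30-60-90 triangle the sides are in ratio 1 : √3 : 2, so short leg = long leg/√3 and hypotenuse = 2·(short leg).
Short leg = 17.16/√3 ≈ 17.16/1.73205 ≈ 9.90733
Hypotenuse = 2·9.90733 ≈ 19.8147

Short leg = 9.907, Hypotenuse = 19.81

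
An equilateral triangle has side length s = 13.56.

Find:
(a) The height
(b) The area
(a) The height splits the triangle into two 30-60-90 halves: h = s·√3/2 = 13.56·1.73205/2 ≈ 23.4866/2 ≈ 11.7433
(b) Area = (√3/4)·s² = (√3/4)·13.56² = (√3/4)·183.8736 ≈ 0.433013·183.8736 ≈ 79.6196

Height = 11.74, Area = 79.62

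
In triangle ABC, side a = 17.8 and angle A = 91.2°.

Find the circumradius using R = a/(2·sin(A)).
R = a/(2·sin(A)) = 17.8/(2·sin(91.2°))
sin(91.2°) ≈ 0.999781
R ≈ 17.8/(2·0.999781) = 17.8/1.99956 ≈ 8.90195

R = 8.902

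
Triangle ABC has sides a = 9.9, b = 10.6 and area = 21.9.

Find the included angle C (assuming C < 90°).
Area = ½·a·b·sin(C)  ⇒  sin(C) = 2·Area/(a·b) = 2·21.9/(9.9·10.6) = 43.8/104.94 ≈ 0.417381
C = arcsin(0.417381) ≈ 24.6694° (taking the acute solution since C < 90°)

C = 24.67°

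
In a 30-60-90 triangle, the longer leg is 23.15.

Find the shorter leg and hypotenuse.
In a 30-60-90 triangle the sides are in ratio 1 : √3 : 2, so short leg = long leg/√3 and hypotenuse = 2·(short leg).
Short leg = 23.15/√3 ≈ 23.15/1.73205 ≈ 13.3657
Hypotenuse = 2·13.3657 ≈ 26.7313

Short leg = 13.37, Hypotenuse = 26.73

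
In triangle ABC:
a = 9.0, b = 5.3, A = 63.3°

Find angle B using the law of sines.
a/sin(A) = b/sin(B)  ⇒  sin(B) = b·sin(A)/a = 5.3·sin(63.3°)/9.0
sin(63.3°) ≈ 0.893371
sin(B) ≈ 5.3·0.893371/9.0 ≈ 4.73487/9.0 ≈ 0.526096
B = arcsin(0.526096) ≈ 31.7421°
(Since b ≤ a we need B ≤ A, so the obtuse alternative 180° − 31.7421° ≈ 148.258° is rejected.)

B = 31.74°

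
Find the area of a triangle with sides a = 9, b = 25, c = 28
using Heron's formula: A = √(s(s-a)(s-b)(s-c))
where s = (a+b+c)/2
s = (9 + 25 + 28)/2 = 62/2 = 31
s − a = 22, s − b = 6, s − c = 3
s(s−a)(s−b)(s−c) = 31·22·6·3 = 12276
Area = √12276 ≈ 110.797

s = 31.0, Area = 110.8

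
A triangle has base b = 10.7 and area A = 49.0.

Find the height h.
A = ½·b·h  ⇒  h = 2A/b = 2·49.0/10.7 = 98/10.7 ≈ 9.15888

h = 9.159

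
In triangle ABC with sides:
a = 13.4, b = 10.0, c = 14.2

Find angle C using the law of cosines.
c² = a² + b² − 2ab·cos(C)  ⇒  cos(C) = (a² + b² − c²)/(2ab)
cos(C) = (13.4² + 10.0² − 14.2²)/(2·13.4·10.0) = (179.56 + 100 − 201.64)/268 = 77.92/268 ≈ 0.290746
C = arccos(0.290746) ≈ 73.0974°

C = 73.1°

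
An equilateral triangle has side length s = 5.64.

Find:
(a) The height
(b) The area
(a) The height splits the triangle into two 30-60-90 halves: h = s·√3/2 = 5.64·1.73205/2 ≈ 9.76877/2 ≈ 4.88438
(b) Area = (√3/4)·s² = (√3/4)·5.64² = (√3/4)·31.8096 ≈ 0.433013·31.8096 ≈ 13.774

Height = 4.884, Area = 13.77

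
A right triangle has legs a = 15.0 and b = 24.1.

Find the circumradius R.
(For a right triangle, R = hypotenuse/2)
Hypotenuse c = √(a² + b²) = √(225 + 580.81) = √805.81 ≈ 28.3868
R = c/2 ≈ 28.3868/2 ≈ 14.1934

R = 14.19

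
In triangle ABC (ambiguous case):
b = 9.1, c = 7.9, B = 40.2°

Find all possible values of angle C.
b/sin(B) = c/sin(C)  ⇒  sin(C) = c·sin(B)/b = 7.9·sin(40.2°)/9.1
sin(40.2°) ≈ 0.645458
sin(C) ≈ 7.9·0.645458/9.1 ≈ 5.09912/9.1 ≈ 0.560342
Candidate 1: C₁ = arcsin(0.560342) ≈ 34.0795°  →  A = 180° − 40.2° − 34.0795° ≈ 105.721° > 0, valid
Candidate 2: C₂ = 180° − C₁ ≈ 145.921°  →  A = 180° − 40.2° − 145.921° ≈ -6.1205° ≤ 0, not a valid triangle

C = 34.08° (one solution)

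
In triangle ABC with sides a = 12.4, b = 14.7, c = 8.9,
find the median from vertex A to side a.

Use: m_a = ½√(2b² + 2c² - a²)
m_a = ½√(2·14.7² + 2·8.9² − 12.4²) = ½√(2·216.09 + 2·79.21 − 153.76) = ½√(432.18 + 158.42 − 153.76) = ½√436.84
√436.84 ≈ 20.9007, so m_a ≈ 10.4504

m_a = 10.45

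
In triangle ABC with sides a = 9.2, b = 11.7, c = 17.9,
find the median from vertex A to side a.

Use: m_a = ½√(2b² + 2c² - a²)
m_a = ½√(2·11.7² + 2·17.9² − 9.2²) = ½√(2·136.89 + 2·320.41 − 84.64) = ½√(273.78 + 640.82 − 84.64) = ½√829.96
√829.96 ≈ 28.809, so m_a ≈ 14.4045

m_a = 14.4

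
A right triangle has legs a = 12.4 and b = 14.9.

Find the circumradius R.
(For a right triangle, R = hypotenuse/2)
Hypotenuse c = √(a² + b²) = √(153.76 + 222.01) = √375.77 ≈ 19.3848
R = c/2 ≈ 19.3848/2 ≈ 9.69239

R = 9.692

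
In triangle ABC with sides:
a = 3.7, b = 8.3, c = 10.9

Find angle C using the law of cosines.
c² = a² + b² − 2ab·cos(C)  ⇒  cos(C) = (a² + b² − c²)/(2ab)
cos(C) = (3.7² + 8.3² − 10.9²)/(2·3.7·8.3) = (13.69 + 68.89 − 118.81)/61.42 = -36.23/61.42 ≈ -0.589873
C = arccos(-0.589873) ≈ 126.148°

C = 126.1°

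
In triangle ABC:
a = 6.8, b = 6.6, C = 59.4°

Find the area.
Two sides and the included angle (SAS): A = ½·a·b·sin(C) = ½·6.8·6.6·sin(59.4°)
sin(59.4°) ≈ 0.860742
A ≈ ½·44.88·0.860742 = 22.44·0.860742 ≈ 19.3151

Area = 19.32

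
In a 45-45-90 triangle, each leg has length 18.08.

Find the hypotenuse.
In a 45-45-90 triangle the sides are in ratio 1 : 1 : √2, so hypotenuse = leg·√2.
Hypotenuse = 18.08·√2 ≈ 18.08·1.41421 ≈ 25.569

Hypotenuse = 18.08√2 = 25.57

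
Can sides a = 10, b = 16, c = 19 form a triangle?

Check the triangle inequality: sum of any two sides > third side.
a + b vs c: 10 + 16 = 26 > 19  ✓
a + c vs b: 10 + 19 = 29 > 16  ✓
b + c vs a: 16 + 19 = 35 > 10  ✓

Yes, triangle inequality satisfied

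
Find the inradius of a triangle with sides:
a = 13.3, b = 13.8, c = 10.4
r = Area/s where s is the semi-perimeter.
s = (13.3 + 13.8 + 10.4)/2 = 37.5/2 = 18.75
Area = √(s(s−a)(s−b)(s−c)) = √(18.75·5.45·4.95·8.35) ≈ √4223.66 ≈ 64.9897
r ≈ 64.9897/18.75 ≈ 3.46612

r = 3.466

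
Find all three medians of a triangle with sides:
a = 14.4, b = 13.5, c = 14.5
Median formula: m_a = ½√(2b² + 2c² − a²) (and cyclically). a² = 207.36, b² = 182.25, c² = 210.25.
m_a = ½√(2·182.25 + 2·210.25 − 207.36) = ½√577.64 ≈ ½·24.0341 ≈ 12.0171
m_b = ½√(2·207.36 + 2·210.25 − 182.25) = ½√652.97 ≈ ½·25.5533 ≈ 12.7766
m_c = ½√(2·207.36 + 2·182.25 − 210.25) = ½√568.97 ≈ ½·23.8531 ≈ 11.9265

m_a = 12.02, m_b = 12.78, m_c = 11.93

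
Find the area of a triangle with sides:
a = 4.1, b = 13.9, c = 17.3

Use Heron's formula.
s = (4.1 + 13.9 + 17.3)/2 = 35.3/2 = 17.65
s − a = 13.55, s − b = 3.75, s − c = 0.35
s(s−a)(s−b)(s−c) = 17.65·13.55·3.75·0.35 ≈ 313.894
Area = √313.894 ≈ 17.7171

Area = 17.72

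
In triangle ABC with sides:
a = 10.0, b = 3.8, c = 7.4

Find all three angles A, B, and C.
Law of cosines for each angle (a² = 100, b² = 14.44, c² = 54.76):
cos(A) = (b² + c² − a²)/(2bc) = (14.44 + 54.76 − 100)/(2·3.8·7.4) = -30.8/56.24 ≈ -0.547653  ⇒  A ≈ 123.206°
cos(B) = (a² + c² − b²)/(2ac) = (100 + 54.76 − 14.44)/(2·10.0·7.4) = 140.32/148 ≈ 0.948108  ⇒  B ≈ 18.5389°
cos(C) = (a² + b² − c²)/(2ab) = (100 + 14.44 − 54.76)/(2·10.0·3.8) = 59.68/76 ≈ 0.785263  ⇒  C ≈ 38.255°
Check: A + B + C ≈ 180°

A = 123.2°, B = 18.54°, C = 38.25°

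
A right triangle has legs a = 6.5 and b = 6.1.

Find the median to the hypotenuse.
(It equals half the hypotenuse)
Hypotenuse c = √(a² + b²) = √(42.25 + 37.21) = √79.46 ≈ 8.91403
Median to hypotenuse = c/2 ≈ 8.91403/2 ≈ 4.45702

Median = 4.457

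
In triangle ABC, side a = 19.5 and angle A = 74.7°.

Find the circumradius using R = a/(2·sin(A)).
R = a/(2·sin(A)) = 19.5/(2·sin(74.7°))
sin(74.7°) ≈ 0.964557
R ≈ 19.5/(2·0.964557) = 19.5/1.92911 ≈ 10.1083

R = 10.11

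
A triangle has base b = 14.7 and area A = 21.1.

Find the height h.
A = ½·b·h  ⇒  h = 2A/b = 2·21.1/14.7 = 42.2/14.7 ≈ 2.87075

h = 2.871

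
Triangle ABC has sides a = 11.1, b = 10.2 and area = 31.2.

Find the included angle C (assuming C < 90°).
Area = ½·a·b·sin(C)  ⇒  sin(C) = 2·Area/(a·b) = 2·31.2/(11.1·10.2) = 62.4/113.22 ≈ 0.551139
C = arcsin(0.551139) ≈ 33.4452° (taking the acute solution since C < 90°)

C = 33.45°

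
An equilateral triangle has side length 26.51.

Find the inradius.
r = Area/s with s the semi-perimeter.
Area = (√3/4)·26.51² = (√3/4)·702.7801 ≈ 0.433013·702.7801 ≈ 304.313
s = 3·26.51/2 = 39.765
r ≈ 304.313/39.765 ≈ 7.65278
(Equivalently r = side/(2√3) = 26.51/3.4641 ≈ 7.65278.)

r = 7.653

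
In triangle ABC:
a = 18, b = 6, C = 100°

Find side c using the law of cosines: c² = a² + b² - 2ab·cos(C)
c² = 18² + 6² − 2·18·6·cos(100°)
cos(100°) ≈ -0.173648
c² ≈ 324 + 36 − 216·(-0.173648) ≈ 360 + 37.508 ≈ 397.508
c ≈ √397.508 ≈ 19.9376

c = 19.94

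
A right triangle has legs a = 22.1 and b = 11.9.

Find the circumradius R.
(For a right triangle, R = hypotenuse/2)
Hypotenuse c = √(a² + b²) = √(488.41 + 141.61) = √630.02 ≈ 25.1002
R = c/2 ≈ 25.1002/2 ≈ 12.5501

R = 12.55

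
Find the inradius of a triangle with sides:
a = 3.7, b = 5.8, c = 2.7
r = Area/s where s is the semi-perimeter.
s = (3.7 + 5.8 + 2.7)/2 = 12.2/2 = 6.1
Area = √(s(s−a)(s−b)(s−c)) = √(6.1·2.4·0.3·3.4) ≈ √14.9328 ≈ 3.8643
r ≈ 3.8643/6.1 ≈ 0.633491

r = 0.6335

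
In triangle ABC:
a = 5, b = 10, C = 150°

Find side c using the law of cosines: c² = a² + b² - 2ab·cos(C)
c² = 5² + 10² − 2·5·10·cos(150°)
cos(150°) ≈ -0.866025
c² ≈ 25 + 100 − 100·(-0.866025) ≈ 125 + 86.6025 ≈ 211.603
c ≈ √211.603 ≈ 14.5466

c = 14.55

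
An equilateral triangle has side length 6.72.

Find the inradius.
r = Area/s with s the semi-perimeter.
Area = (√3/4)·6.72² = (√3/4)·45.1584 ≈ 0.433013·45.1584 ≈ 19.5542
s = 3·6.72/2 = 10.08
r ≈ 19.5542/10.08 ≈ 1.9399
(Equivalently r = side/(2√3) = 6.72/3.4641 ≈ 1.9399.)

r = 1.94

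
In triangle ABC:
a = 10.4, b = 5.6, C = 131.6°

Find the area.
Two sides and the included angle (SAS): A = ½·a·b·sin(C) = ½·10.4·5.6·sin(131.6°)
sin(131.6°) ≈ 0.747798
A ≈ ½·58.24·0.747798 = 29.12·0.747798 ≈ 21.7759

Area = 21.78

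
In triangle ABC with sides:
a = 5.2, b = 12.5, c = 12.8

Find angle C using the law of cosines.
c² = a² + b² − 2ab·cos(C)  ⇒  cos(C) = (a² + b² − c²)/(2ab)
cos(C) = (5.2² + 12.5² − 12.8²)/(2·5.2·12.5) = (27.04 + 156.25 − 163.84)/130 = 19.45/130 ≈ 0.149615
C = arccos(0.149615) ≈ 81.3954°

C = 81.4°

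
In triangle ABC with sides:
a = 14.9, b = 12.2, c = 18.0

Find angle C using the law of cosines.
c² = a² + b² − 2ab·cos(C)  ⇒  cos(C) = (a² + b² − c²)/(2ab)
cos(C) = (14.9² + 12.2² − 18.0²)/(2·14.9·12.2) = (222.01 + 148.84 − 324)/363.56 = 46.85/363.56 ≈ 0.128865
C = arccos(0.128865) ≈ 82.596°

C = 82.6°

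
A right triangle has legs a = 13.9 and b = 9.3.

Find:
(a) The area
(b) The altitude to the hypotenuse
(a) The legs are perpendicular, so Area = ½·a·b = ½·13.9·9.3 = ½·129.27 = 64.635
(b) Hypotenuse c = √(a² + b²) = √(193.21 + 86.49) = √279.7 ≈ 16.7242
    Area = ½·c·h_c  ⇒  h_c = 2·Area/c = 129.27/16.7242 ≈ 7.7295

Area = 64.635, h_c = 7.73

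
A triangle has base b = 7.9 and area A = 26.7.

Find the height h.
A = ½·b·h  ⇒  h = 2A/b = 2·26.7/7.9 = 53.4/7.9 ≈ 6.75949

h = 6.759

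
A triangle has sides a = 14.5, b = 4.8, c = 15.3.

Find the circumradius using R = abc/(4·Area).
First find the area with Heron's formula.
s = (14.5 + 4.8 + 15.3)/2 = 17.3
Area = √(s(s−a)(s−b)(s−c)) = √(17.3·2.8·12.5·2) ≈ √1211 ≈ 34.7994
abc = 14.5·4.8·15.3 = 1064.88
R = abc/(4·Area) ≈ 1064.88/(4·34.7994) = 1064.88/139.198 ≈ 7.65013

R = 7.65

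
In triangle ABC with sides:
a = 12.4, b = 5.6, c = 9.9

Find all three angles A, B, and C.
Law of cosines for each angle (a² = 153.76, b² = 31.36, c² = 98.01):
cos(A) = (b² + c² − a²)/(2bc) = (31.36 + 98.01 − 153.76)/(2·5.6·9.9) = -24.39/110.88 ≈ -0.219968  ⇒  A ≈ 102.707°
cos(B) = (a² + c² − b²)/(2ac) = (153.76 + 98.01 − 31.36)/(2·12.4·9.9) = 220.41/245.52 ≈ 0.897727  ⇒  B ≈ 26.1391°
cos(C) = (a² + b² − c²)/(2ab) = (153.76 + 31.36 − 98.01)/(2·12.4·5.6) = 87.11/138.88 ≈ 0.627232  ⇒  C ≈ 51.1538°
Check: A + B + C ≈ 180°

A = 102.7°, B = 26.14°, C = 51.15°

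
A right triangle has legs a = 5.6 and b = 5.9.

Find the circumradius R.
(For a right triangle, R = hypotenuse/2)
Hypotenuse c = √(a² + b²) = √(31.36 + 34.81) = √66.17 ≈ 8.13449
R = c/2 ≈ 8.13449/2 ≈ 4.06725

R = 4.067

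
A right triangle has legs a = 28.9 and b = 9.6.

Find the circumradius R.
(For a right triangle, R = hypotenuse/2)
Hypotenuse c = √(a² + b²) = √(835.21 + 92.16) = √927.37 ≈ 30.4528
R = c/2 ≈ 30.4528/2 ≈ 15.2264

R = 15.23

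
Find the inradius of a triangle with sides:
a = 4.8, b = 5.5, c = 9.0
r = Area/s where s is the semi-perimeter.
s = (4.8 + 5.5 + 9.0)/2 = 19.3/2 = 9.65
Area = √(s(s−a)(s−b)(s−c)) = √(9.65·4.85·4.15·0.65) ≈ √126.25 ≈ 11.2361
r ≈ 11.2361/9.65 ≈ 1.16436

r = 1.164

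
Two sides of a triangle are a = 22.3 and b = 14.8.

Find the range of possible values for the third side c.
Triangle inequality: |a − b| < c < a + b
|a − b| = |22.3 − 14.8| = 7.5
a + b = 22.3 + 14.8 = 37.1

7.5 < c < 37.1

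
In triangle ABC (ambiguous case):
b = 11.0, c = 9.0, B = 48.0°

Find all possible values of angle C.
b/sin(B) = c/sin(C)  ⇒  sin(C) = c·sin(B)/b = 9.0·sin(48.0°)/11.0
sin(48.0°) ≈ 0.743145
sin(C) ≈ 9.0·0.743145/11.0 ≈ 6.6883/11.0 ≈ 0.608028
Candidate 1: C₁ = arcsin(0.608028) ≈ 37.447°  →  A = 180° − 48.0° − 37.447° ≈ 94.553° > 0, valid
Candidate 2: C₂ = 180° − C₁ ≈ 142.553°  →  A = 180° − 48.0° − 142.553° ≈ -10.553° ≤ 0, not a valid triangle

C = 37.45° (one solution)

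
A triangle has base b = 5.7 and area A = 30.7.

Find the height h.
A = ½·b·h  ⇒  h = 2A/b = 2·30.7/5.7 = 61.4/5.7 ≈ 10.7719

h = 10.77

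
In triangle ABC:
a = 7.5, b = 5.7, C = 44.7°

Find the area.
Two sides and the included angle (SAS): A = ½·a·b·sin(C) = ½·7.5·5.7·sin(44.7°)
sin(44.7°) ≈ 0.703395
A ≈ ½·42.75·0.703395 = 21.375·0.703395 ≈ 15.0351

Area = 15.04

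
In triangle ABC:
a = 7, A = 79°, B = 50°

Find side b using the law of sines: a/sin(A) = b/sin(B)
a/sin(A) = b/sin(B)  ⇒  b = a·sin(B)/sin(A) = 7·sin(50°)/sin(79°)
sin(50°) ≈ 0.766044, sin(79°) ≈ 0.981627
b ≈ 7·0.766044/0.981627 ≈ 5.36231/0.981627 ≈ 5.46268

b = 5.463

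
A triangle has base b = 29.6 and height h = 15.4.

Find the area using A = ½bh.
A = ½·b·h = ½·29.6·15.4 = ½·455.84 = 227.92

Area = 227.92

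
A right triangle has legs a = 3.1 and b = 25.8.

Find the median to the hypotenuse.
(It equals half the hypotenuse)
Hypotenuse c = √(a² + b²) = √(9.61 + 665.64) = √675.25 ≈ 25.9856
Median to hypotenuse = c/2 ≈ 25.9856/2 ≈ 12.9928

Median = 12.99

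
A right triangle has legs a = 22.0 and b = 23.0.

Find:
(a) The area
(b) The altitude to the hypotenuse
(a) The legs are perpendicular, so Area = ½·a·b = ½·22.0·23.0 = ½·506 = 253
(b) Hypotenuse c = √(a² + b²) = √(484 + 529) = √1013 ≈ 31.8277
    Area = ½·c·h_c  ⇒  h_c = 2·Area/c = 506/31.8277 ≈ 15.8981

Area = 253, h_c = 15.9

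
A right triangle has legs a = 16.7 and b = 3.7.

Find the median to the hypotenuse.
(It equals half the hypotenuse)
Hypotenuse c = √(a² + b²) = √(278.89 + 13.69) = √292.58 ≈ 17.105
Median to hypotenuse = c/2 ≈ 17.105/2 ≈ 8.55249

Median = 8.552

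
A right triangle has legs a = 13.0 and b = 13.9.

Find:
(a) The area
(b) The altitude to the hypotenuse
(a) The legs are perpendicular, so Area = ½·a·b = ½·13.0·13.9 = ½·180.7 = 90.35
(b) Hypotenuse c = √(a² + b²) = √(169 + 193.21) = √362.21 ≈ 19.0318
    Area = ½·c·h_c  ⇒  h_c = 2·Area/c = 180.7/19.0318 ≈ 9.49463

Area = 90.35, h_c = 9.495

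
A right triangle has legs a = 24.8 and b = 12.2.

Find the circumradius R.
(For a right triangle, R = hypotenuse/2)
Hypotenuse c = √(a² + b²) = √(615.04 + 148.84) = √763.88 ≈ 27.6384
R = c/2 ≈ 27.6384/2 ≈ 13.8192

R = 13.82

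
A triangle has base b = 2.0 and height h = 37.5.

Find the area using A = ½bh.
A = ½·b·h = ½·2.0·37.5 = ½·75 = 37.5

Area = 37.5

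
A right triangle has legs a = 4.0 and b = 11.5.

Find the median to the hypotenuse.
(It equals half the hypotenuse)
Hypotenuse c = √(a² + b²) = √(16 + 132.25) = √148.25 ≈ 12.1758
Median to hypotenuse = c/2 ≈ 12.1758/2 ≈ 6.0879

Median = 6.088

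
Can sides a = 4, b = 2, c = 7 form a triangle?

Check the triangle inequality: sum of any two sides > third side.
a + b vs c: 4 + 2 = 6 ≤ 7  ✗
a + c vs b: 4 + 7 = 11 > 2  ✓
b + c vs a: 2 + 7 = 9 > 4  ✓

No: 4 + 2 = 6 is not > 7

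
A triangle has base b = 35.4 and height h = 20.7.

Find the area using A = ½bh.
A = ½·b·h = ½·35.4·20.7 = ½·732.78 = 366.39

Area = 366.39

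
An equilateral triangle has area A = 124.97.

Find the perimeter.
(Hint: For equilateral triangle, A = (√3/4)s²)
A = (√3/4)s²  ⇒  s² = 4A/√3 = 4·124.97/√3 = 499.88/1.73205 ≈ 288.606
s ≈ √288.606 ≈ 16.9884
Perimeter = 3s ≈ 3·16.9884 ≈ 50.9652

Perimeter = 50.97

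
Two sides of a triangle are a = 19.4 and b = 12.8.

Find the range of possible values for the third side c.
Triangle inequality: |a − b| < c < a + b
|a − b| = |19.4 − 12.8| = 6.6
a + b = 19.4 + 12.8 = 32.2

6.6 < c < 32.2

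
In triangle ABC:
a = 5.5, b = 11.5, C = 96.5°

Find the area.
Two sides and the included angle (SAS): A = ½·a·b·sin(C) = ½·5.5·11.5·sin(96.5°)
sin(96.5°) ≈ 0.993572
A ≈ ½·63.25·0.993572 = 31.625·0.993572 ≈ 31.4217

Area = 31.42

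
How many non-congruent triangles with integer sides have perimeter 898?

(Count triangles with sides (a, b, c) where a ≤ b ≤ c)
Let a ≤ b ≤ c with a + b + c = 898. The only binding inequality is a + b > c, i.e. 898 − c > c, so c < 898/2; and c ≥ 898/3 since c is the largest side.
So 300 ≤ c ≤ 448. For each c, b runs from ⌈(898 − c)/2⌉ up to c (then a = 898 − b − c satisfies 1 ≤ a ≤ b automatically), giving c − ⌈(898 − c)/2⌉ + 1 choices.
Summing over c: 2 + 3 + 5 + 6 + … + 222 + 224  (149 terms, c = 300, …, 448) = 16800
Check (closed form: nearest integer to p²/48 for even p, (p+3)²/48 for odd p): 898²/48 = 806404/48 ≈ 16800.08 → 16800

16800 triangles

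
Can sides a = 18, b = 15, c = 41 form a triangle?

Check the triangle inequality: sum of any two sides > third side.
a + b vs c: 18 + 15 = 33 ≤ 41  ✗
a + c vs b: 18 + 41 = 59 > 15  ✓
b + c vs a: 15 + 41 = 56 > 18  ✓

No: 18 + 15 = 33 is not > 41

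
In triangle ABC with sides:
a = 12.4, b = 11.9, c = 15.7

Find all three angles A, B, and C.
Law of cosines for each angle (a² = 153.76, b² = 141.61, c² = 246.49):
cos(A) = (b² + c² − a²)/(2bc) = (141.61 + 246.49 − 153.76)/(2·11.9·15.7) = 234.34/373.66 ≈ 0.627148  ⇒  A ≈ 51.16°
cos(B) = (a² + c² − b²)/(2ac) = (153.76 + 246.49 − 141.61)/(2·12.4·15.7) = 258.64/389.36 ≈ 0.66427  ⇒  B ≈ 48.3737°
cos(C) = (a² + b² − c²)/(2ab) = (153.76 + 141.61 − 246.49)/(2·12.4·11.9) = 48.88/295.12 ≈ 0.165628  ⇒  C ≈ 80.4663°
Check: A + B + C ≈ 180°

A = 51.16°, B = 48.37°, C = 80.47°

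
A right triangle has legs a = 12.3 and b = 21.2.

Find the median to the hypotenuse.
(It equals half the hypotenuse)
Hypotenuse c = √(a² + b²) = √(151.29 + 449.44) = √600.73 ≈ 24.5098
Median to hypotenuse = c/2 ≈ 24.5098/2 ≈ 12.2549

Median = 12.25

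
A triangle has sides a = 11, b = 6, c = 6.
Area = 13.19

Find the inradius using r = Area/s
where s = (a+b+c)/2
s = (11 + 6 + 6)/2 = 23/2 = 11.5
r = Area/s = 13.19/11.5 ≈ 1.14696

r = 1.147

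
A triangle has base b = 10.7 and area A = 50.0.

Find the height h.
A = ½·b·h  ⇒  h = 2A/b = 2·50.0/10.7 = 100/10.7 ≈ 9.34579

h = 9.346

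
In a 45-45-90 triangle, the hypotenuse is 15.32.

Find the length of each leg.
In a 45-45-90 triangle hypotenuse = leg·√2, so leg = hypotenuse/√2.
Leg = 15.32/√2 ≈ 15.32/1.41421 ≈ 10.8329

Each leg = 10.83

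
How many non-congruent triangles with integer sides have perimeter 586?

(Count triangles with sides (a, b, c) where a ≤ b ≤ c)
Let a ≤ b ≤ c with a + b + c = 586. The only binding inequality is a + b > c, i.e. 586 − c > c, so c < 586/2; and c ≥ 586/3 since c is the largest side.
So 196 ≤ c ≤ 292. For each c, b runs from ⌈(586 − c)/2⌉ up to c (then a = 586 − b − c satisfies 1 ≤ a ≤ b automatically), giving c − ⌈(586 − c)/2⌉ + 1 choices.
Summing over c: 2 + 3 + 5 + 6 + … + 144 + 146  (97 terms, c = 196, …, 292) = 7154
Check (closed form: nearest integer to p²/48 for even p, (p+3)²/48 for odd p): 586²/48 = 343396/48 ≈ 7154.08 → 7154

7154 triangles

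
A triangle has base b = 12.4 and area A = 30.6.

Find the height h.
A = ½·b·h  ⇒  h = 2A/b = 2·30.6/12.4 = 61.2/12.4 ≈ 4.93548

h = 4.935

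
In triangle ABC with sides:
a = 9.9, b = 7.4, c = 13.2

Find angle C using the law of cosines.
c² = a² + b² − 2ab·cos(C)  ⇒  cos(C) = (a² + b² − c²)/(2ab)
cos(C) = (9.9² + 7.4² − 13.2²)/(2·9.9·7.4) = (98.01 + 54.76 − 174.24)/146.52 = -21.47/146.52 ≈ -0.146533
C = arccos(-0.146533) ≈ 98.4261°

C = 98.43°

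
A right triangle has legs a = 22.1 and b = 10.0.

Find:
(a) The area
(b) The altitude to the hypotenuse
(a) The legs are perpendicular, so Area = ½·a·b = ½·22.1·10.0 = ½·221 = 110.5
(b) Hypotenuse c = √(a² + b²) = √(488.41 + 100) = √588.41 ≈ 24.2572
    Area = ½·c·h_c  ⇒  h_c = 2·Area/c = 221/24.2572 ≈ 9.11071

Area = 110.5, h_c = 9.111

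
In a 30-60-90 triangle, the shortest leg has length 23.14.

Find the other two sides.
In a 30-60-90 triangle the sides are in ratio 1 : √3 : 2 (short leg : long leg : hypotenuse).
Long leg = 23.14·√3 ≈ 23.14·1.73205 ≈ 40.0797
Hypotenuse = 2·23.14 = 46.28

Long leg = 23.14√3 = 40.08, Hypotenuse = 46.28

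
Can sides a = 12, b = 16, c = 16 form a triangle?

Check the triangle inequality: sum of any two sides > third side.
a + b vs c: 12 + 16 = 28 > 16  ✓
a + c vs b: 12 + 16 = 28 > 16  ✓
b + c vs a: 16 + 16 = 32 > 12  ✓

Yes, triangle inequality satisfied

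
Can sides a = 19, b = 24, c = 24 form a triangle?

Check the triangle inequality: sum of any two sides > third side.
a + b vs c: 19 + 24 = 43 > 24  ✓
a + c vs b: 19 + 24 = 43 > 24  ✓
b + c vs a: 24 + 24 = 48 > 19  ✓

Yes, triangle inequality satisfied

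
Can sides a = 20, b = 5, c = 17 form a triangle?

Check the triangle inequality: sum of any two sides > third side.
a + b vs c: 20 + 5 = 25 > 17  ✓
a + c vs b: 20 + 17 = 37 > 5  ✓
b + c vs a: 5 + 17 = 22 > 20  ✓

Yes, triangle inequality satisfied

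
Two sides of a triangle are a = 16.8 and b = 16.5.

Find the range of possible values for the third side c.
Triangle inequality: |a − b| < c < a + b
|a − b| = |16.8 − 16.5| = 0.3
a + b = 16.8 + 16.5 = 33.3

0.3 < c < 33.3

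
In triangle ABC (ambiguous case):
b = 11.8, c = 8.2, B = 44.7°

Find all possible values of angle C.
b/sin(B) = c/sin(C)  ⇒  sin(C) = c·sin(B)/b = 8.2·sin(44.7°)/11.8
sin(44.7°) ≈ 0.703395
sin(C) ≈ 8.2·0.703395/11.8 ≈ 5.76784/11.8 ≈ 0.4888
Candidate 1: C₁ = arcsin(0.4888) ≈ 29.2617°  →  A = 180° − 44.7° − 29.2617° ≈ 106.038° > 0, valid
Candidate 2: C₂ = 180° − C₁ ≈ 150.738°  →  A = 180° − 44.7° − 150.738° ≈ -15.4383° ≤ 0, not a valid triangle

C = 29.26° (one solution)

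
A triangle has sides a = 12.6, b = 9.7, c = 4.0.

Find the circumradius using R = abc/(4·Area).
First find the area with Heron's formula.
s = (12.6 + 9.7 + 4.0)/2 = 13.15
Area = √(s(s−a)(s−b)(s−c)) = √(13.15·0.55·3.45·9.15) ≈ √228.312 ≈ 15.11
abc = 12.6·9.7·4.0 = 488.88
R = abc/(4·Area) ≈ 488.88/(4·15.11) = 488.88/60.44 ≈ 8.08869

R = 8.089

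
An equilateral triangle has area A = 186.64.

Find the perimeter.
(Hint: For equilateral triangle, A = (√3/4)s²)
A = (√3/4)s²  ⇒  s² = 4A/√3 = 4·186.64/√3 = 746.56/1.73205 ≈ 431.027
s ≈ √431.027 ≈ 20.7612
Perimeter = 3s ≈ 3·20.7612 ≈ 62.2835

Perimeter = 62.28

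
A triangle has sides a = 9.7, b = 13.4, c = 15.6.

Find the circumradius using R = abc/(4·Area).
First find the area with Heron's formula.
s = (9.7 + 13.4 + 15.6)/2 = 19.35
Area = √(s(s−a)(s−b)(s−c)) = √(19.35·9.65·5.95·3.75) ≈ √4166.36 ≈ 64.5473
abc = 9.7·13.4·15.6 = 2027.688
R = abc/(4·Area) ≈ 2027.688/(4·64.5473) = 2027.688/258.189 ≈ 7.85349

R = 7.853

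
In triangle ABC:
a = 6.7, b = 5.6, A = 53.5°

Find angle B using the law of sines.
a/sin(A) = b/sin(B)  ⇒  sin(B) = b·sin(A)/a = 5.6·sin(53.5°)/6.7
sin(53.5°) ≈ 0.803857
sin(B) ≈ 5.6·0.803857/6.7 ≈ 4.5016/6.7 ≈ 0.67188
B = arcsin(0.67188) ≈ 42.2124°
(Since b ≤ a we need B ≤ A, so the obtuse alternative 180° − 42.2124° ≈ 137.788° is rejected.)

B = 42.21°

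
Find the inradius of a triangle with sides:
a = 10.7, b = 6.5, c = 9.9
r = Area/s where s is the semi-perimeter.
s = (10.7 + 6.5 + 9.9)/2 = 27.1/2 = 13.55
Area = √(s(s−a)(s−b)(s−c)) = √(13.55·2.85·7.05·3.65) ≈ √993.725 ≈ 31.5234
r ≈ 31.5234/13.55 ≈ 2.32645

r = 2.326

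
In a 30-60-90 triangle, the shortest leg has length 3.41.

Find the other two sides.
In a 30-60-90 triangle the sides are in ratio 1 : √3 : 2 (short leg : long leg : hypotenuse).
Long leg = 3.41·√3 ≈ 3.41·1.73205 ≈ 5.90629
Hypotenuse = 2·3.41 = 6.82

Long leg = 3.41√3 = 5.906, Hypotenuse = 6.82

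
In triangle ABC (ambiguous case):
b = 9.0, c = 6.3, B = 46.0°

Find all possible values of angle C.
b/sin(B) = c/sin(C)  ⇒  sin(C) = c·sin(B)/b = 6.3·sin(46.0°)/9.0
sin(46.0°) ≈ 0.71934
sin(C) ≈ 6.3·0.71934/9.0 ≈ 4.53184/9.0 ≈ 0.503538
Candidate 1: C₁ = arcsin(0.503538) ≈ 30.2343°  →  A = 180° − 46.0° − 30.2343° ≈ 103.766° > 0, valid
Candidate 2: C₂ = 180° − C₁ ≈ 149.766°  →  A = 180° − 46.0° − 149.766° ≈ -15.7657° ≤ 0, not a valid triangle

C = 30.23° (one solution)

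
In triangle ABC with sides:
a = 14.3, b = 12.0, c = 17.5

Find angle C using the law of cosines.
c² = a² + b² − 2ab·cos(C)  ⇒  cos(C) = (a² + b² − c²)/(2ab)
cos(C) = (14.3² + 12.0² − 17.5²)/(2·14.3·12.0) = (204.49 + 144 − 306.25)/343.2 = 42.24/343.2 ≈ 0.123077
C = arccos(0.123077) ≈ 82.9303°

C = 82.93°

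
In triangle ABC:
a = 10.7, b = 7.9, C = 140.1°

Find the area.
Two sides and the included angle (SAS): A = ½·a·b·sin(C) = ½·10.7·7.9·sin(140.1°)
sin(140.1°) ≈ 0.64145
A ≈ ½·84.53·0.64145 = 42.265·0.64145 ≈ 27.1109

Area = 27.11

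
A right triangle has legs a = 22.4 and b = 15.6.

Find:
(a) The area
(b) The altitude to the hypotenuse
(a) The legs are perpendicular, so Area = ½·a·b = ½·22.4·15.6 = ½·349.44 = 174.72
(b) Hypotenuse c = √(a² + b²) = √(501.76 + 243.36) = √745.12 ≈ 27.2969
    Area = ½·c·h_c  ⇒  h_c = 2·Area/c = 349.44/27.2969 ≈ 12.8015

Area = 174.72, h_c = 12.8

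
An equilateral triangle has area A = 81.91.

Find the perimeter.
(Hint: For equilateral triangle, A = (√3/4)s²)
A = (√3/4)s²  ⇒  s² = 4A/√3 = 4·81.91/√3 = 327.64/1.73205 ≈ 189.163
s ≈ √189.163 ≈ 13.7537
Perimeter = 3s ≈ 3·13.7537 ≈ 41.261

Perimeter = 41.26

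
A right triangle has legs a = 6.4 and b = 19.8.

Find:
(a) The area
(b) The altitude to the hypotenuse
(a) The legs are perpendicular, so Area = ½·a·b = ½·6.4·19.8 = ½·126.72 = 63.36
(b) Hypotenuse c = √(a² + b²) = √(40.96 + 392.04) = √433 ≈ 20.8087
    Area = ½·c·h_c  ⇒  h_c = 2·Area/c = 126.72/20.8087 ≈ 6.08977

Area = 63.36, h_c = 6.09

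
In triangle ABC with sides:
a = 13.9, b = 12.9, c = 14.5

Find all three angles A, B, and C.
Law of cosines for each angle (a² = 193.21, b² = 166.41, c² = 210.25):
cos(A) = (b² + c² − a²)/(2bc) = (166.41 + 210.25 − 193.21)/(2·12.9·14.5) = 183.45/374.1 ≈ 0.490377  ⇒  A ≈ 60.6346°
cos(B) = (a² + c² − b²)/(2ac) = (193.21 + 210.25 − 166.41)/(2·13.9·14.5) = 237.05/403.1 ≈ 0.588067  ⇒  B ≈ 53.98°
cos(C) = (a² + b² − c²)/(2ab) = (193.21 + 166.41 − 210.25)/(2·13.9·12.9) = 149.37/358.62 ≈ 0.416513  ⇒  C ≈ 65.3853°
Check: A + B + C ≈ 180°

A = 60.63°, B = 53.98°, C = 65.39°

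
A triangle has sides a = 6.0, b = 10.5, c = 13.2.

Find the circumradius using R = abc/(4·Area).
First find the area with Heron's formula.
s = (6.0 + 10.5 + 13.2)/2 = 14.85
Area = √(s(s−a)(s−b)(s−c)) = √(14.85·8.85·4.35·1.65) ≈ √943.285 ≈ 30.7129
abc = 6.0·10.5·13.2 = 831.6
R = abc/(4·Area) ≈ 831.6/(4·30.7129) = 831.6/122.852 ≈ 6.76913

R = 6.769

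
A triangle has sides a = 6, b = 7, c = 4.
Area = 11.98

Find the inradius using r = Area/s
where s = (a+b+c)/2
s = (6 + 7 + 4)/2 = 17/2 = 8.5
r = Area/s = 11.98/8.5 ≈ 1.40941

r = 1.409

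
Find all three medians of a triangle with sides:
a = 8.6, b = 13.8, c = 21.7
Median formula: m_a = ½√(2b² + 2c² − a²) (and cyclically). a² = 73.96, b² = 190.44, c² = 470.89.
m_a = ½√(2·190.44 + 2·470.89 − 73.96) = ½√1248.7 ≈ ½·35.3369 ≈ 17.6685
m_b = ½√(2·73.96 + 2·470.89 − 190.44) = ½√899.26 ≈ ½·29.9877 ≈ 14.9938
m_c = ½√(2·73.96 + 2·190.44 − 470.89) = ½√57.91 ≈ ½·7.60986 ≈ 3.80493

m_a = 17.67, m_b = 14.99, m_c = 3.805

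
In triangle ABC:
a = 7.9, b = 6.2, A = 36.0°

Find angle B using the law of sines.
a/sin(A) = b/sin(B)  ⇒  sin(B) = b·sin(A)/a = 6.2·sin(36.0°)/7.9
sin(36.0°) ≈ 0.587785
sin(B) ≈ 6.2·0.587785/7.9 ≈ 3.64427/7.9 ≈ 0.4613
B = arcsin(0.4613) ≈ 27.471°
(Since b ≤ a we need B ≤ A, so the obtuse alternative 180° − 27.471° ≈ 152.529° is rejected.)

B = 27.47°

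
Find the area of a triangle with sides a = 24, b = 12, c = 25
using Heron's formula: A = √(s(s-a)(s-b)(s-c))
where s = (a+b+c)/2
s = (24 + 12 + 25)/2 = 61/2 = 30.5
s − a = 6.5, s − b = 18.5, s − c = 5.5
s(s−a)(s−b)(s−c) = 30.5·6.5·18.5·5.5 = 20171.9375
Area = √20171.9375 ≈ 142.028

s = 30.5, Area = 142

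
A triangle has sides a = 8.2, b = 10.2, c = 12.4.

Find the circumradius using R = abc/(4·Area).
First find the area with Heron's formula.
s = (8.2 + 10.2 + 12.4)/2 = 15.4
Area = √(s(s−a)(s−b)(s−c)) = √(15.4·7.2·5.2·3) ≈ √1729.73 ≈ 41.59
abc = 8.2·10.2·12.4 = 1037.136
R = abc/(4·Area) ≈ 1037.136/(4·41.59) = 1037.136/166.36 ≈ 6.23429

R = 6.234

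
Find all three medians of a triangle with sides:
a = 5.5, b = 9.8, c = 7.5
Median formula: m_a = ½√(2b² + 2c² − a²) (and cyclically). a² = 30.25, b² = 96.04, c² = 56.25.
m_a = ½√(2·96.04 + 2·56.25 − 30.25) = ½√274.33 ≈ ½·16.5629 ≈ 8.28146
m_b = ½√(2·30.25 + 2·56.25 − 96.04) = ½√76.96 ≈ ½·8.77268 ≈ 4.38634
m_c = ½√(2·30.25 + 2·96.04 − 56.25) = ½√196.33 ≈ ½·14.0118 ≈ 7.00589

m_a = 8.281, m_b = 4.386, m_c = 7.006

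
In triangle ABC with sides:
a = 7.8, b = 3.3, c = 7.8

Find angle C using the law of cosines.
c² = a² + b² − 2ab·cos(C)  ⇒  cos(C) = (a² + b² − c²)/(2ab)
cos(C) = (7.8² + 3.3² − 7.8²)/(2·7.8·3.3) = (60.84 + 10.89 − 60.84)/51.48 = 10.89/51.48 ≈ 0.211538
C = arccos(0.211538) ≈ 77.7875°

C = 77.79°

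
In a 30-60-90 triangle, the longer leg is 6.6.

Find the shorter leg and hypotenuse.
In a 30-60-90 triangle the sides are in ratio 1 : √3 : 2, so short leg = long leg/√3 and hypotenuse = 2·(short leg).
Short leg = 6.6/√3 ≈ 6.6/1.73205 ≈ 3.81051
Hypotenuse = 2·3.81051 ≈ 7.62102

Short leg = 3.811, Hypotenuse = 7.621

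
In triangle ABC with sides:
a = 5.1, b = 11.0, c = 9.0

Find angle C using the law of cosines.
c² = a² + b² − 2ab·cos(C)  ⇒  cos(C) = (a² + b² − c²)/(2ab)
cos(C) = (5.1² + 11.0² − 9.0²)/(2·5.1·11.0) = (26.01 + 121 − 81)/112.2 = 66.01/112.2 ≈ 0.588324
C = arccos(0.588324) ≈ 53.9618°

C = 53.96°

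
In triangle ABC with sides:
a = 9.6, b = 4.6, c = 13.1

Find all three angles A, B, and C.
Law of cosines for each angle (a² = 92.16, b² = 21.16, c² = 171.61):
cos(A) = (b² + c² − a²)/(2bc) = (21.16 + 171.61 − 92.16)/(2·4.6·13.1) = 100.61/120.52 ≈ 0.834799  ⇒  A ≈ 33.4051°
cos(B) = (a² + c² − b²)/(2ac) = (92.16 + 171.61 − 21.16)/(2·9.6·13.1) = 242.61/251.52 ≈ 0.964575  ⇒  B ≈ 15.2961°
cos(C) = (a² + b² − c²)/(2ab) = (92.16 + 21.16 − 171.61)/(2·9.6·4.6) = -58.29/88.32 ≈ -0.659986  ⇒  C ≈ 131.299°
Check: A + B + C ≈ 180°

A = 33.41°, B = 15.3°, C = 131.3°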